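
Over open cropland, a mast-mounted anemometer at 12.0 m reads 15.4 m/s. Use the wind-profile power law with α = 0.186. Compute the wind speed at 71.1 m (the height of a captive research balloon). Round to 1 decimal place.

Power-law profile: V₂ = V₁ · (z₂/z₁)^α
V₂ = 15.4 × (71.1/12.0)^0.186 = 15.4 × (5.9250)^0.186
    = 15.4 × 1.3923 = 21.4408 m/s

21.4 m/s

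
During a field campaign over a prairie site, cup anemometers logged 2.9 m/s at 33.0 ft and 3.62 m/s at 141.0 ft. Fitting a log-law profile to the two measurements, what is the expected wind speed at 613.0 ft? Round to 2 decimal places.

4.35 m/s

Log law: V ∝ ln(z/z₀). From the pair, with r = V₁/V₂ = 0.80110,
ln z₀ = (ln z₁ − r·ln z₂)/(1 − r) = (3.4965 − 0.80110×4.9488)/0.19890 = -2.3528 → z₀ = 0.09510 ft
V₃ = V₁ · ln(z₃/z₀)/ln(z₁/z₀) = 2.9 × 8.7712/5.8493 = 4.3486 m/s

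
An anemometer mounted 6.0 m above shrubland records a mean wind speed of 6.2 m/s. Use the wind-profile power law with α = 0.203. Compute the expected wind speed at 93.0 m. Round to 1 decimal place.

10.8 m/s

Power-law profile: V₂ = V₁ · (z₂/z₁)^α
V₂ = 6.2 × (93.0/6.0)^0.203 = 6.2 × (15.5000)^0.203
    = 6.2 × 1.7444 = 10.8151 m/s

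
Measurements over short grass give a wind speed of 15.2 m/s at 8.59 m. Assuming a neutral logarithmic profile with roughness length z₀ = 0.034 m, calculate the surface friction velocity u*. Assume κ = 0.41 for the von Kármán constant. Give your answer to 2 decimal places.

u* ≈ 1.13 m/s

Log law: V(z) = (u*/κ) · ln(z/z₀) ⇒ u* = κ · V / ln(z/z₀)
u* = 0.41 × 15.2 / ln(8.59/0.034) = 0.41 × 15.2 / 5.5320
   = 6.2320 / 5.5320 = 1.1265 m/s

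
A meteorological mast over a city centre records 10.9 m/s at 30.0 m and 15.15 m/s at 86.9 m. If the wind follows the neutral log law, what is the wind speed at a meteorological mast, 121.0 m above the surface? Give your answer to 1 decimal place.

16.5 m/s

Log law: V ∝ ln(z/z₀). From the pair, with r = V₁/V₂ = 0.71947,
ln z₀ = (ln z₁ − r·ln z₂)/(1 − r) = (3.4012 − 0.71947×4.4648)/0.28053 = 0.6735 → z₀ = 1.961 m
V₃ = V₁ · ln(z₃/z₀)/ln(z₁/z₀) = 10.9 × 4.1223/2.7277 = 16.4728 m/s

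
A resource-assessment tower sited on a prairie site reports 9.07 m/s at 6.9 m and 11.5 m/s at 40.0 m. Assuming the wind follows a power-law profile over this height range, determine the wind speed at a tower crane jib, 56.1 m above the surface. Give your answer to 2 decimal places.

First find α: α = ln(V₂/V₁)/ln(z₂/z₁) = ln(11.5/9.07)/ln(40.0/6.9) = 0.23737/1.75736 = 0.1351
Extrapolate from 40.0 m to 56.1 m: V₃ = 11.5 × (56.1/40.0)^0.1351 = 11.5 × 1.0467 = 12.0376 m/s

12.04 m/s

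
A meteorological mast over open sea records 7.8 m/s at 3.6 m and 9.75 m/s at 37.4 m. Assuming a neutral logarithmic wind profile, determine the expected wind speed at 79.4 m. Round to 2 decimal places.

Log law: V ∝ ln(z/z₀). From the pair, with r = V₁/V₂ = 0.80000,
ln z₀ = (ln z₁ − r·ln z₂)/(1 − r) = (1.2809 − 0.80000×3.6217)/0.20000 = -8.0820 → z₀ = 0.0003090 m
V₃ = V₁ · ln(z₃/z₀)/ln(z₁/z₀) = 7.8 × 12.4565/9.3629 = 10.3772 m/s

10.38 m/s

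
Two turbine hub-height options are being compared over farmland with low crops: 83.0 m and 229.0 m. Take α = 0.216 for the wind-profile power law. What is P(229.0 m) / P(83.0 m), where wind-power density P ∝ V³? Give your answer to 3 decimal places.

1.930

Speed ratio: V_B/V_A = (z_B/z_A)^α = (229.0/83.0)^0.216 = (2.7590)^0.216 = 1.24510
Power-density ratio: P_B/P_A = (V_B/V_A)³ = (1.24510)³ = 1.93024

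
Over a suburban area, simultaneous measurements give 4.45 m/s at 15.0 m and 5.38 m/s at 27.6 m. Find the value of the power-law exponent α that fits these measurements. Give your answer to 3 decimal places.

α ≈ 0.311

Power law: V₂/V₁ = (z₂/z₁)^α ⇒ α = ln(V₂/V₁) / ln(z₂/z₁)
α = ln(5.38/4.45) / ln(27.6/15.0) = ln(1.2090) / ln(1.8400)
  = 0.18978 / 0.60977 = 0.31124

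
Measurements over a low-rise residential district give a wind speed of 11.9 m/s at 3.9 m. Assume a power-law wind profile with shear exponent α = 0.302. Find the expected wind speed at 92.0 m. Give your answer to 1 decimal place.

30.9 m/s

Power-law profile: V₂ = V₁ · (z₂/z₁)^α
V₂ = 11.9 × (92.0/3.9)^0.302 = 11.9 × (23.5897)^0.302
    = 11.9 × 2.5975 = 30.9107 m/s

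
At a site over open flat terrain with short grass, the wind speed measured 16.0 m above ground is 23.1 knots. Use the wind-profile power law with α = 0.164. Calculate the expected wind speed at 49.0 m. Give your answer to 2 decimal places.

Power-law profile: V₂ = V₁ · (z₂/z₁)^α
V₂ = 23.1 × (49.0/16.0)^0.164 = 23.1 × (3.0625)^0.164
    = 23.1 × 1.2015 = 27.7542 knots

27.75 knots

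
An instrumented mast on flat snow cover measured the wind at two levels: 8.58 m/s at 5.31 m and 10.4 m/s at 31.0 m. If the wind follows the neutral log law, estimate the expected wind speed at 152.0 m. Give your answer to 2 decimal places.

Log law: V ∝ ln(z/z₀). From the pair, with r = V₁/V₂ = 0.82500,
ln z₀ = (ln z₁ − r·ln z₂)/(1 − r) = (1.6696 − 0.82500×3.4340)/0.17500 = -6.6483 → z₀ = 0.001296 m
V₃ = V₁ · ln(z₃/z₀)/ln(z₁/z₀) = 8.58 × 11.6722/8.3179 = 12.0400 m/s

12.04 m/s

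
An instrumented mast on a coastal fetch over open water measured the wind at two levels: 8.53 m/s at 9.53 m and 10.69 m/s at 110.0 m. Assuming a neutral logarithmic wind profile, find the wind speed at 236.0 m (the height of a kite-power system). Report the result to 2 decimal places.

11.36 m/s

Log law: V ∝ ln(z/z₀). From the pair, with r = V₁/V₂ = 0.79794,
ln z₀ = (ln z₁ − r·ln z₂)/(1 − r) = (2.2544 − 0.79794×4.7005)/0.20206 = -7.4051 → z₀ = 0.0006081 m
V₃ = V₁ · ln(z₃/z₀)/ln(z₁/z₀) = 8.53 × 12.8690/9.6596 = 11.3641 m/s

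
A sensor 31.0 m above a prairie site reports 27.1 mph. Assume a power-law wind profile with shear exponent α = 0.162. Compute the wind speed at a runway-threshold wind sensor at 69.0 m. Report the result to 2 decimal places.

Power-law profile: V₂ = V₁ · (z₂/z₁)^α
V₂ = 27.1 × (69.0/31.0)^0.162 = 27.1 × (2.2258)^0.162
    = 27.1 × 1.1384 = 30.8505 mph

30.85 mph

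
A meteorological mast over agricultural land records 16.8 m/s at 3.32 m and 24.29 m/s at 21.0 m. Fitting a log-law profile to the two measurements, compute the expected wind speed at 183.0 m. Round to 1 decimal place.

33.1 m/s

Log law: V ∝ ln(z/z₀). From the pair, with r = V₁/V₂ = 0.69164,
ln z₀ = (ln z₁ − r·ln z₂)/(1 − r) = (1.2000 − 0.69164×3.0445)/0.30836 = -2.9374 → z₀ = 0.05301 m
V₃ = V₁ · ln(z₃/z₀)/ln(z₁/z₀) = 16.8 × 8.1468/4.1373 = 33.0810 m/s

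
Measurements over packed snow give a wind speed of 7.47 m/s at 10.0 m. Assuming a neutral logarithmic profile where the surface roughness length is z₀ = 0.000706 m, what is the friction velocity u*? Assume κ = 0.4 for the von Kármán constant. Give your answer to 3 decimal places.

u* ≈ 0.313 m/s

Log law: V(z) = (u*/κ) · ln(z/z₀) ⇒ u* = κ · V / ln(z/z₀)
u* = 0.4 × 7.47 / ln(10.0/0.000706) = 0.4 × 7.47 / 9.5585
   = 2.9880 / 9.5585 = 0.3126 m/s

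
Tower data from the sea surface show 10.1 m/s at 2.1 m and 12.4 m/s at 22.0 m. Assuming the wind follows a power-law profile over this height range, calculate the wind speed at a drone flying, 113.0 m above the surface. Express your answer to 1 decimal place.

14.3 m/s

First find α: α = ln(V₂/V₁)/ln(z₂/z₁) = ln(12.4/10.1)/ln(22.0/2.1) = 0.20516/2.34911 = 0.0873
Extrapolate from 22.0 m to 113.0 m: V₃ = 12.4 × (113.0/22.0)^0.0873 = 12.4 × 1.1536 = 14.3050 m/s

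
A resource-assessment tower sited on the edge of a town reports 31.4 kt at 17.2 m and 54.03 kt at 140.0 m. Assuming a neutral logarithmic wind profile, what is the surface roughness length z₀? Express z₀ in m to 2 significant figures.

Log law: V(z) ∝ ln(z/z₀). With r = V₁/V₂ = 31.4/54.03 = 0.58116,
r · ln(z₂/z₀) = ln(z₁/z₀) ⇒ ln z₀ = (ln z₁ − r·ln z₂)/(1 − r)
ln z₀ = (2.84491 − 0.58116×4.94164) / 0.41884 = -0.0644
z₀ = exp(-0.0644) = 0.9376 m

z₀ ≈ 0.94 m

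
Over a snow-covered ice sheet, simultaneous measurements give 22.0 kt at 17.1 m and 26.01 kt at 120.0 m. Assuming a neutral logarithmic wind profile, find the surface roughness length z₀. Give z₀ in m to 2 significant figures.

z₀ ≈ 0.00039 m

Log law: V(z) ∝ ln(z/z₀). With r = V₁/V₂ = 22.0/26.01 = 0.84583,
r · ln(z₂/z₀) = ln(z₁/z₀) ⇒ ln z₀ = (ln z₁ − r·ln z₂)/(1 − r)
ln z₀ = (2.83908 − 0.84583×4.78749) / 0.15417 = -7.8505
z₀ = exp(-7.8505) = 0.0003896 m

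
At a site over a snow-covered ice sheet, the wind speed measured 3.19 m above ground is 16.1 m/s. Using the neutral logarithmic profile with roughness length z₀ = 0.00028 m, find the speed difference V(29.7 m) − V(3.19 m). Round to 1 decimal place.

3.8 m/s

Log law: V₂ = V₁ · ln(z₂/z₀)/ln(z₁/z₀) = 16.1 × 11.5719/9.3407 = 19.9456 m/s
ΔV = 19.9456 − 16.1 = 3.8456 m/s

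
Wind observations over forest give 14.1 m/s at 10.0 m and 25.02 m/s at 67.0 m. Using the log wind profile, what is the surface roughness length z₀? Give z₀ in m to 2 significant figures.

Log law: V(z) ∝ ln(z/z₀). With r = V₁/V₂ = 14.1/25.02 = 0.56355,
r · ln(z₂/z₀) = ln(z₁/z₀) ⇒ ln z₀ = (ln z₁ − r·ln z₂)/(1 − r)
ln z₀ = (2.30259 − 0.56355×4.20469) / 0.43645 = -0.1534
z₀ = exp(-0.1534) = 0.8578 m

z₀ ≈ 0.86 m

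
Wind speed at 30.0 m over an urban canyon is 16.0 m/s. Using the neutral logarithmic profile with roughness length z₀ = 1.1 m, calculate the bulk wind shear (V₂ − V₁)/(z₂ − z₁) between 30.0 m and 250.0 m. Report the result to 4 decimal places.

Log law: V₂ = V₁ · ln(z₂/z₀)/ln(z₁/z₀) = 16.0 × 5.4262/3.3059 = 26.2618 m/s
ΔV/Δz = (26.2618 − 16.0)/(250.0 − 30.0) = 10.2618/220.0000 = 0.04664 m/s/m

0.0466 m/s/m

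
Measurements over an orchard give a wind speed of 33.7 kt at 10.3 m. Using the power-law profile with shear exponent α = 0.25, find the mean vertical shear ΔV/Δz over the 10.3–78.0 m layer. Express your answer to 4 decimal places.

0.3280 kt/m

Power law: V₂ = V₁ · (z₂/z₁)^α = 33.7 × (7.5728)^0.25 = 55.9042 kt
ΔV/Δz = (55.9042 − 33.7)/(78.0 − 10.3) = 22.2042/67.7000 = 0.32798 kt/m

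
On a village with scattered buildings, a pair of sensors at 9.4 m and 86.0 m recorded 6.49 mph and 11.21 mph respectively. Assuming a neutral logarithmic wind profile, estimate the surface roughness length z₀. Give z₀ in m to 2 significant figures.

z₀ ≈ 0.45 m

Log law: V(z) ∝ ln(z/z₀). With r = V₁/V₂ = 6.49/11.21 = 0.57895,
r · ln(z₂/z₀) = ln(z₁/z₀) ⇒ ln z₀ = (ln z₁ − r·ln z₂)/(1 − r)
ln z₀ = (2.24071 − 0.57895×4.45435) / 0.42105 = -0.8030
z₀ = exp(-0.8030) = 0.4480 m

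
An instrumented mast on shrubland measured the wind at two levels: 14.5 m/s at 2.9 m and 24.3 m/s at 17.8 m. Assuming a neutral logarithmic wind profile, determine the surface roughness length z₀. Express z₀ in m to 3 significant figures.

z₀ ≈ 0.198 m

Log law: V(z) ∝ ln(z/z₀). With r = V₁/V₂ = 14.5/24.3 = 0.59671,
r · ln(z₂/z₀) = ln(z₁/z₀) ⇒ ln z₀ = (ln z₁ − r·ln z₂)/(1 − r)
ln z₀ = (1.06471 − 0.59671×2.87920) / 0.40329 = -1.6200
z₀ = exp(-1.6200) = 0.1979 m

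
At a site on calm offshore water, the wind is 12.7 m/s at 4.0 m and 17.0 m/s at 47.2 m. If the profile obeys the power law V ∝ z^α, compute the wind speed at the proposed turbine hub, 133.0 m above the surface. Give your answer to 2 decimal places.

First find α: α = ln(V₂/V₁)/ln(z₂/z₁) = ln(17.0/12.7)/ln(47.2/4.0) = 0.29161/2.46810 = 0.1182
Extrapolate from 47.2 m to 133.0 m: V₃ = 17.0 × (133.0/47.2)^0.1182 = 17.0 × 1.1302 = 19.2135 m/s

19.21 m/s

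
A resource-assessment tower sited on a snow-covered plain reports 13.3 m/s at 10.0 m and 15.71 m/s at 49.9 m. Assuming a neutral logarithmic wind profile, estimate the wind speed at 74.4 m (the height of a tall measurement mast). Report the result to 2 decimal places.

Log law: V ∝ ln(z/z₀). From the pair, with r = V₁/V₂ = 0.84659,
ln z₀ = (ln z₁ − r·ln z₂)/(1 − r) = (2.3026 − 0.84659×3.9100)/0.15341 = -6.5683 → z₀ = 0.001404 m
V₃ = V₁ · ln(z₃/z₀)/ln(z₁/z₀) = 13.3 × 10.8778/8.8709 = 16.3089 m/s

16.31 m/s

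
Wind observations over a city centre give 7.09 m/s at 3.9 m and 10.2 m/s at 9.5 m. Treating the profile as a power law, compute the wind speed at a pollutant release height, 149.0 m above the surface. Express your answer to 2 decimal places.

First find α: α = ln(V₂/V₁)/ln(z₂/z₁) = ln(10.2/7.09)/ln(9.5/3.9) = 0.36370/0.89032 = 0.4085
Extrapolate from 9.5 m to 149.0 m: V₃ = 10.2 × (149.0/9.5)^0.4085 = 10.2 × 3.0786 = 31.4021 m/s

31.40 m/s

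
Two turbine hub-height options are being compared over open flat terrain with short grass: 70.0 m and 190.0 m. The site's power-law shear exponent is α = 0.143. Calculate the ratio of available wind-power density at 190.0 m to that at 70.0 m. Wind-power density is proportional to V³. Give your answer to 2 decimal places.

1.53

Speed ratio: V_B/V_A = (z_B/z_A)^α = (190.0/70.0)^0.143 = (2.7143)^0.143 = 1.15349
Power-density ratio: P_B/P_A = (V_B/V_A)³ = (1.15349)³ = 1.53475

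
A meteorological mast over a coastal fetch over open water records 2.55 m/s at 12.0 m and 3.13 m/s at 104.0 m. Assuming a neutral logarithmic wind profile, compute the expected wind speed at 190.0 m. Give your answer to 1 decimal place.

Log law: V ∝ ln(z/z₀). From the pair, with r = V₁/V₂ = 0.81470,
ln z₀ = (ln z₁ − r·ln z₂)/(1 − r) = (2.4849 − 0.81470×4.6444)/0.18530 = -7.0094 → z₀ = 0.0009034 m
V₃ = V₁ · ln(z₃/z₀)/ln(z₁/z₀) = 2.55 × 12.2564/9.4943 = 3.2919 m/s

3.3 m/s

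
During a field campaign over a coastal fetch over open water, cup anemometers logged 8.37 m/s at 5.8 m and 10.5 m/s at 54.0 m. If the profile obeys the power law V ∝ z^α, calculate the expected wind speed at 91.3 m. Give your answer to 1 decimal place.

11.1 m/s

First find α: α = ln(V₂/V₁)/ln(z₂/z₁) = ln(10.5/8.37)/ln(54.0/5.8) = 0.22672/2.23113 = 0.1016
Extrapolate from 54.0 m to 91.3 m: V₃ = 10.5 × (91.3/54.0)^0.1016 = 10.5 × 1.0548 = 11.0756 m/s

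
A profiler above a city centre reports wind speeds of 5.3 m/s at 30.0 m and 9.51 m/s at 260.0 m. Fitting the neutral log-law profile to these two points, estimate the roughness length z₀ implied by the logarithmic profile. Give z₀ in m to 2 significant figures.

z₀ ≈ 2.0 m

Log law: V(z) ∝ ln(z/z₀). With r = V₁/V₂ = 5.3/9.51 = 0.55731,
r · ln(z₂/z₀) = ln(z₁/z₀) ⇒ ln z₀ = (ln z₁ − r·ln z₂)/(1 − r)
ln z₀ = (3.40120 − 0.55731×5.56068) / 0.44269 = 0.6826
z₀ = exp(0.6826) = 1.979 m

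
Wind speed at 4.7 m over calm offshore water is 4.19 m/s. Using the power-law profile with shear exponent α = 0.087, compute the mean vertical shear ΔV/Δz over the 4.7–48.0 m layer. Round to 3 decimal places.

Power law: V₂ = V₁ · (z₂/z₁)^α = 4.19 × (10.2128)^0.087 = 5.1287 m/s
ΔV/Δz = (5.1287 − 4.19)/(48.0 − 4.7) = 0.9387/43.3000 = 0.02168 m/s/m

0.022 m/s/m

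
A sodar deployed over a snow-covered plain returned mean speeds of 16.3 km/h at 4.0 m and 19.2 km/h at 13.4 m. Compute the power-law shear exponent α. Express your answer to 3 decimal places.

α ≈ 0.135

Power law: V₂/V₁ = (z₂/z₁)^α ⇒ α = ln(V₂/V₁) / ln(z₂/z₁)
α = ln(19.2/16.3) / ln(13.4/4.0) = ln(1.1779) / ln(3.3500)
  = 0.16375 / 1.20896 = 0.13544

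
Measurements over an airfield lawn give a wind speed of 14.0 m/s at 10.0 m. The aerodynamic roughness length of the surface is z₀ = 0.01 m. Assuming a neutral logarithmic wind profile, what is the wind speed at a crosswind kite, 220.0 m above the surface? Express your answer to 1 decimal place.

20.3 m/s

Log law: V(z) ∝ ln(z/z₀), so V₂/V₁ = ln(z₂/z₀) / ln(z₁/z₀).
ln(220.0/0.01) = 9.9988, ln(10.0/0.01) = 6.9078
V₂ = 14.0 × 9.9988/6.9078 = 14.0 × 1.4475 = 20.2646 m/s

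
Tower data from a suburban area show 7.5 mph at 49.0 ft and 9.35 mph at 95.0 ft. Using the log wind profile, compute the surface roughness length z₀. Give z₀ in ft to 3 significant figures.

z₀ ≈ 3.35 ft

Log law: V(z) ∝ ln(z/z₀). With r = V₁/V₂ = 7.5/9.35 = 0.80214,
r · ln(z₂/z₀) = ln(z₁/z₀) ⇒ ln z₀ = (ln z₁ − r·ln z₂)/(1 − r)
ln z₀ = (3.89182 − 0.80214×4.55388) / 0.19786 = 1.2078
z₀ = exp(1.2078) = 3.346 ft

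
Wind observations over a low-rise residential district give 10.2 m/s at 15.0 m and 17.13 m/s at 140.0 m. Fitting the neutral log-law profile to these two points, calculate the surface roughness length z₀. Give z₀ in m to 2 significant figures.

Log law: V(z) ∝ ln(z/z₀). With r = V₁/V₂ = 10.2/17.13 = 0.59545,
r · ln(z₂/z₀) = ln(z₁/z₀) ⇒ ln z₀ = (ln z₁ − r·ln z₂)/(1 − r)
ln z₀ = (2.70805 − 0.59545×4.94164) / 0.40455 = -0.5795
z₀ = exp(-0.5795) = 0.5602 m

z₀ ≈ 0.56 m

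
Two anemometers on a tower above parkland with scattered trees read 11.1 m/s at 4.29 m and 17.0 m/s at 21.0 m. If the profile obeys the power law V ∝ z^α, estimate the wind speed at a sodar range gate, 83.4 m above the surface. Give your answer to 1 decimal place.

First find α: α = ln(V₂/V₁)/ln(z₂/z₁) = ln(17.0/11.1)/ln(21.0/4.29) = 0.42627/1.58824 = 0.2684
Extrapolate from 21.0 m to 83.4 m: V₃ = 17.0 × (83.4/21.0)^0.2684 = 17.0 × 1.4479 = 24.6151 m/s

24.6 m/s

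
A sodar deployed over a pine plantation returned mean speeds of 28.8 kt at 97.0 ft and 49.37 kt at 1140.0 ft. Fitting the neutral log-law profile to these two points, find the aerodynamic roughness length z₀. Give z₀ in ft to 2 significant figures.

z₀ ≈ 3.1 ft

Log law: V(z) ∝ ln(z/z₀). With r = V₁/V₂ = 28.8/49.37 = 0.58335,
r · ln(z₂/z₀) = ln(z₁/z₀) ⇒ ln z₀ = (ln z₁ − r·ln z₂)/(1 − r)
ln z₀ = (4.57471 − 0.58335×7.03878) / 0.41665 = 1.1248
z₀ = exp(1.1248) = 3.080 ft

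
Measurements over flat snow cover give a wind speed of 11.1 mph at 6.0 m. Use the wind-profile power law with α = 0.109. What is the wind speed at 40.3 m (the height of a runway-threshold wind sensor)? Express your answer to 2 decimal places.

13.66 mph

Power-law profile: V₂ = V₁ · (z₂/z₁)^α
V₂ = 11.1 × (40.3/6.0)^0.109 = 11.1 × (6.7167)^0.109
    = 11.1 × 1.2307 = 13.6610 mph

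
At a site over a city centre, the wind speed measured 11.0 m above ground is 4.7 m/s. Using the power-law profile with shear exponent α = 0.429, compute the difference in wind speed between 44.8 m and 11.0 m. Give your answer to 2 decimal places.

3.88 m/s

Power law: V₂ = V₁ · (z₂/z₁)^α = 4.7 × (4.0727)^0.429 = 8.5850 m/s
ΔV = 8.5850 − 4.7 = 3.8850 m/s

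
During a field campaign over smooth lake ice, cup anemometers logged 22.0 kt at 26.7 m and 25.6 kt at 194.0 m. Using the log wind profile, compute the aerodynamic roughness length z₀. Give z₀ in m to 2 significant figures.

Log law: V(z) ∝ ln(z/z₀). With r = V₁/V₂ = 22.0/25.6 = 0.85938,
r · ln(z₂/z₀) = ln(z₁/z₀) ⇒ ln z₀ = (ln z₁ − r·ln z₂)/(1 − r)
ln z₀ = (3.28466 − 0.85938×5.26786) / 0.14062 = -8.8349
z₀ = exp(-8.8349) = 0.0001456 m

z₀ ≈ 0.00015 m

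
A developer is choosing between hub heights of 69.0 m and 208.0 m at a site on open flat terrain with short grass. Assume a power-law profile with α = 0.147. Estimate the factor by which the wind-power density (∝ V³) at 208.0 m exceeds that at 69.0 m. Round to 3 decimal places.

Speed ratio: V_B/V_A = (z_B/z_A)^α = (208.0/69.0)^0.147 = (3.0145)^0.147 = 1.17610
Power-density ratio: P_B/P_A = (V_B/V_A)³ = (1.17610)³ = 1.62680

1.627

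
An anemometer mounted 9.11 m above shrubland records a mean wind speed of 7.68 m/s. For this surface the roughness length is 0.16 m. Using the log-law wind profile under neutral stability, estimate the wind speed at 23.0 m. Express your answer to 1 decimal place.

9.4 m/s

Log law: V(z) ∝ ln(z/z₀), so V₂/V₁ = ln(z₂/z₀) / ln(z₁/z₀).
ln(23.0/0.16) = 4.9681, ln(9.11/0.16) = 4.0420
V₂ = 7.68 × 4.9681/4.0420 = 7.68 × 1.2291 = 9.4397 m/s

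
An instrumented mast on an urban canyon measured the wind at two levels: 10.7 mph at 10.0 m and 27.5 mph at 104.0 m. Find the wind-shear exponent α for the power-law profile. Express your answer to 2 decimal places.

α ≈ 0.40

Power law: V₂/V₁ = (z₂/z₁)^α ⇒ α = ln(V₂/V₁) / ln(z₂/z₁)
α = ln(27.5/10.7) / ln(104.0/10.0) = ln(2.5701) / ln(10.4000)
  = 0.94394 / 2.34181 = 0.40308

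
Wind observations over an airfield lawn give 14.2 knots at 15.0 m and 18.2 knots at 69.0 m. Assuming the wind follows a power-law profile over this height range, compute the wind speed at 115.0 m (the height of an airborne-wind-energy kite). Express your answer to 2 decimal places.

First find α: α = ln(V₂/V₁)/ln(z₂/z₁) = ln(18.2/14.2)/ln(69.0/15.0) = 0.24818/1.52606 = 0.1626
Extrapolate from 69.0 m to 115.0 m: V₃ = 18.2 × (115.0/69.0)^0.1626 = 18.2 × 1.0866 = 19.7765 knots

19.78 knots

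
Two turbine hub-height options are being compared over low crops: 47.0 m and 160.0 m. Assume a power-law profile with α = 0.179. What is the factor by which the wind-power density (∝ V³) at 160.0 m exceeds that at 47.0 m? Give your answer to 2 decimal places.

Speed ratio: V_B/V_A = (z_B/z_A)^α = (160.0/47.0)^0.179 = (3.4043)^0.179 = 1.24518
Power-density ratio: P_B/P_A = (V_B/V_A)³ = (1.24518)³ = 1.93062

1.93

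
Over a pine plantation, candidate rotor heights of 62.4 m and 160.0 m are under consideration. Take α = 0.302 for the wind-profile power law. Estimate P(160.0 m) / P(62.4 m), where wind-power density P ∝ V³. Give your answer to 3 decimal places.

2.347

Speed ratio: V_B/V_A = (z_B/z_A)^α = (160.0/62.4)^0.302 = (2.5641)^0.302 = 1.32892
Power-density ratio: P_B/P_A = (V_B/V_A)³ = (1.32892)³ = 2.34690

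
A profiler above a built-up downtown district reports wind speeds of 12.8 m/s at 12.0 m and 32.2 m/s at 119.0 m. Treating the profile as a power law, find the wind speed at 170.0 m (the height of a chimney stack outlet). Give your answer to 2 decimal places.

First find α: α = ln(V₂/V₁)/ln(z₂/z₁) = ln(32.2/12.8)/ln(119.0/12.0) = 0.92252/2.29422 = 0.4021
Extrapolate from 119.0 m to 170.0 m: V₃ = 32.2 × (170.0/119.0)^0.4021 = 32.2 × 1.1542 = 37.1658 m/s

37.17 m/s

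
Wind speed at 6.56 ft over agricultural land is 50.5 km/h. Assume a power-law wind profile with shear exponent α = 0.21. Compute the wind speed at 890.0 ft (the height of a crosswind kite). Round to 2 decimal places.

Power-law profile: V₂ = V₁ · (z₂/z₁)^α
V₂ = 50.5 × (890.0/6.56)^0.21 = 50.5 × (135.6707)^0.21
    = 50.5 × 2.8043 = 141.6164 km/h

141.62 km/h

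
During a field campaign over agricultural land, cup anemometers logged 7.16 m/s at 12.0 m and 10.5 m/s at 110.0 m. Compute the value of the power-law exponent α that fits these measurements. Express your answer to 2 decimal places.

α ≈ 0.17

Power law: V₂/V₁ = (z₂/z₁)^α ⇒ α = ln(V₂/V₁) / ln(z₂/z₁)
α = ln(10.5/7.16) / ln(110.0/12.0) = ln(1.4665) / ln(9.1667)
  = 0.38287 / 2.21557 = 0.17281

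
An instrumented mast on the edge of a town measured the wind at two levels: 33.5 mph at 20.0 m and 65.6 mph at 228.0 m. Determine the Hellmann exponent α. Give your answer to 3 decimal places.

Power law: V₂/V₁ = (z₂/z₁)^α ⇒ α = ln(V₂/V₁) / ln(z₂/z₁)
α = ln(65.6/33.5) / ln(228.0/20.0) = ln(1.9582) / ln(11.4000)
  = 0.67203 / 2.43361 = 0.27615

α ≈ 0.276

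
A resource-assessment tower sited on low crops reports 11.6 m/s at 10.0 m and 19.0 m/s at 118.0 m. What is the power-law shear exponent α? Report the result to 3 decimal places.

α ≈ 0.200

Power law: V₂/V₁ = (z₂/z₁)^α ⇒ α = ln(V₂/V₁) / ln(z₂/z₁)
α = ln(19.0/11.6) / ln(118.0/10.0) = ln(1.6379) / ln(11.8000)
  = 0.49343 / 2.46810 = 0.19992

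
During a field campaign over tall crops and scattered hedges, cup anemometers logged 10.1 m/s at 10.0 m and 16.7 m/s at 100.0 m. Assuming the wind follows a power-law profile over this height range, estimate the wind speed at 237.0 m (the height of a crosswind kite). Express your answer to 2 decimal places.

First find α: α = ln(V₂/V₁)/ln(z₂/z₁) = ln(16.7/10.1)/ln(100.0/10.0) = 0.50287/2.30259 = 0.2184
Extrapolate from 100.0 m to 237.0 m: V₃ = 16.7 × (237.0/100.0)^0.2184 = 16.7 × 1.2074 = 20.1632 m/s

20.16 m/s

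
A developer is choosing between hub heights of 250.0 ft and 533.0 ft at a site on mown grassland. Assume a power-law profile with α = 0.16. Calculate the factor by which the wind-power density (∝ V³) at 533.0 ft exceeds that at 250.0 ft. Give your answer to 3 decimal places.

Speed ratio: V_B/V_A = (z_B/z_A)^α = (533.0/250.0)^0.16 = (2.1320)^0.16 = 1.12877
Power-density ratio: P_B/P_A = (V_B/V_A)³ = (1.12877)³ = 1.43820

1.438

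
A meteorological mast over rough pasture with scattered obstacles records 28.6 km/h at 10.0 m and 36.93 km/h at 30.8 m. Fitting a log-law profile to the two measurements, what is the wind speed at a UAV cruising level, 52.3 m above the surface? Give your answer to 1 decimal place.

Log law: V ∝ ln(z/z₀). From the pair, with r = V₁/V₂ = 0.77444,
ln z₀ = (ln z₁ − r·ln z₂)/(1 − r) = (2.3026 − 0.77444×3.4275)/0.22556 = -1.5597 → z₀ = 0.2102 m
V₃ = V₁ · ln(z₃/z₀)/ln(z₁/z₀) = 28.6 × 5.5167/3.8623 = 40.8508 km/h

40.9 km/h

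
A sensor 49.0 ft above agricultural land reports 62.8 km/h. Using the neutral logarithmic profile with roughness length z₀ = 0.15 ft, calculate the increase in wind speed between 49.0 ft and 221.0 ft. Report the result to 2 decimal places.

16.34 km/h

Log law: V₂ = V₁ · ln(z₂/z₀)/ln(z₁/z₀) = 62.8 × 7.2953/5.7889 = 79.1412 km/h
ΔV = 79.1412 − 62.8 = 16.3412 km/h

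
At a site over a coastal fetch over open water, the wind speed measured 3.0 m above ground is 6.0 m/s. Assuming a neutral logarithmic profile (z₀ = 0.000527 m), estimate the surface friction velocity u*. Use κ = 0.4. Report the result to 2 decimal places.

u* ≈ 0.28 m/s

Log law: V(z) = (u*/κ) · ln(z/z₀) ⇒ u* = κ · V / ln(z/z₀)
u* = 0.4 × 6.0 / ln(3.0/0.000527) = 0.4 × 6.0 / 8.6469
   = 2.4000 / 8.6469 = 0.2776 m/s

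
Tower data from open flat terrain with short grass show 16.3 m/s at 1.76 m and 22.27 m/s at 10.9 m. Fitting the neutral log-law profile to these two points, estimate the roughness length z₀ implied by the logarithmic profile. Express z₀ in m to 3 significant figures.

Log law: V(z) ∝ ln(z/z₀). With r = V₁/V₂ = 16.3/22.27 = 0.73193,
r · ln(z₂/z₀) = ln(z₁/z₀) ⇒ ln z₀ = (ln z₁ − r·ln z₂)/(1 − r)
ln z₀ = (0.56531 − 0.73193×2.38876) / 0.26807 = -4.4133
z₀ = exp(-4.4133) = 0.01212 m

z₀ ≈ 0.0121 m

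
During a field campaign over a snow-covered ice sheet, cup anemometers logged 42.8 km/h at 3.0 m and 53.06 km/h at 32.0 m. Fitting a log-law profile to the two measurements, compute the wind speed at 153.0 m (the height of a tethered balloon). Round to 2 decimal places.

Log law: V ∝ ln(z/z₀). From the pair, with r = V₁/V₂ = 0.80663,
ln z₀ = (ln z₁ − r·ln z₂)/(1 − r) = (1.0986 − 0.80663×3.4657)/0.19337 = -8.7759 → z₀ = 0.0001544 m
V₃ = V₁ · ln(z₃/z₀)/ln(z₁/z₀) = 42.8 × 13.8064/9.8746 = 59.8420 km/h

59.84 km/h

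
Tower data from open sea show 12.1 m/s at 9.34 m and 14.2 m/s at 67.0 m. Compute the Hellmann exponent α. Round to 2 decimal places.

α ≈ 0.08

Power law: V₂/V₁ = (z₂/z₁)^α ⇒ α = ln(V₂/V₁) / ln(z₂/z₁)
α = ln(14.2/12.1) / ln(67.0/9.34) = ln(1.1736) / ln(7.1734)
  = 0.16004 / 1.97039 = 0.08122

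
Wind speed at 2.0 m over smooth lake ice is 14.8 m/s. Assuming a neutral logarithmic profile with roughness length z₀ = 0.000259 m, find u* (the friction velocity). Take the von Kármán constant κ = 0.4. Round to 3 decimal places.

u* ≈ 0.661 m/s

Log law: V(z) = (u*/κ) · ln(z/z₀) ⇒ u* = κ · V / ln(z/z₀)
u* = 0.4 × 14.8 / ln(2.0/0.000259) = 0.4 × 14.8 / 8.9518
   = 5.9200 / 8.9518 = 0.6613 m/s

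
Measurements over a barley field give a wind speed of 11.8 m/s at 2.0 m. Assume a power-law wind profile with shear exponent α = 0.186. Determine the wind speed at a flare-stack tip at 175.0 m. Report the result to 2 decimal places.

Power-law profile: V₂ = V₁ · (z₂/z₁)^α
V₂ = 11.8 × (175.0/2.0)^0.186 = 11.8 × (87.5000)^0.186
    = 11.8 × 2.2973 = 27.1079 m/s

27.11 m/s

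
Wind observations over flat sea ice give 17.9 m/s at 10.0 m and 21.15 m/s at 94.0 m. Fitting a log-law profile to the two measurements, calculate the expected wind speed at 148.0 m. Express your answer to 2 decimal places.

21.81 m/s

Log law: V ∝ ln(z/z₀). From the pair, with r = V₁/V₂ = 0.84634,
ln z₀ = (ln z₁ − r·ln z₂)/(1 − r) = (2.3026 − 0.84634×4.5433)/0.15366 = -10.0386 → z₀ = 0.00004368 m
V₃ = V₁ · ln(z₃/z₀)/ln(z₁/z₀) = 17.9 × 15.0358/12.3411 = 21.8084 m/s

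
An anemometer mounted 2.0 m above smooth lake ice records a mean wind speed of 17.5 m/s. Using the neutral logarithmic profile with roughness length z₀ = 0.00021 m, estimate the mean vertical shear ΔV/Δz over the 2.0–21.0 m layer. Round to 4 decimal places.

0.2364 m/s/m

Log law: V₂ = V₁ · ln(z₂/z₀)/ln(z₁/z₀) = 17.5 × 11.5129/9.1616 = 21.9915 m/s
ΔV/Δz = (21.9915 − 17.5)/(21.0 − 2.0) = 4.4915/19.0000 = 0.23639 m/s/m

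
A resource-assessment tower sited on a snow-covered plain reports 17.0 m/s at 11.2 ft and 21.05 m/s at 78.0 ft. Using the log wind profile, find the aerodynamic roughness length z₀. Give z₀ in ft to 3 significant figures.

Log law: V(z) ∝ ln(z/z₀). With r = V₁/V₂ = 17.0/21.05 = 0.80760,
r · ln(z₂/z₀) = ln(z₁/z₀) ⇒ ln z₀ = (ln z₁ − r·ln z₂)/(1 − r)
ln z₀ = (2.41591 − 0.80760×4.35671) / 0.19240 = -5.7306
z₀ = exp(-5.7306) = 0.003245 ft

z₀ ≈ 0.00325 ft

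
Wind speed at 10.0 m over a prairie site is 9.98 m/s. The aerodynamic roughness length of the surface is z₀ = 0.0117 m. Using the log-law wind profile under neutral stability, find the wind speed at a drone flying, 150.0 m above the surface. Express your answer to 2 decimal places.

Log law: V(z) ∝ ln(z/z₀), so V₂/V₁ = ln(z₂/z₀) / ln(z₁/z₀).
ln(150.0/0.0117) = 9.4588, ln(10.0/0.0117) = 6.7508
V₂ = 9.98 × 9.4588/6.7508 = 9.98 × 1.4011 = 13.9835 m/s

13.98 m/s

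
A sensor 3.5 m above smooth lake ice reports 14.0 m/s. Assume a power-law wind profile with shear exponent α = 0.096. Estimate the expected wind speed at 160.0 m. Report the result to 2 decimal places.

Power-law profile: V₂ = V₁ · (z₂/z₁)^α
V₂ = 14.0 × (160.0/3.5)^0.096 = 14.0 × (45.7143)^0.096
    = 14.0 × 1.4433 = 20.2066 m/s

20.21 m/s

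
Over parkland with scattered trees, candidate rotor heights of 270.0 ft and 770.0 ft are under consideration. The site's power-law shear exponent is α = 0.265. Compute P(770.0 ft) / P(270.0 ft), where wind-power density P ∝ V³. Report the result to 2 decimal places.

Speed ratio: V_B/V_A = (z_B/z_A)^α = (770.0/270.0)^0.265 = (2.8519)^0.265 = 1.32011
Power-density ratio: P_B/P_A = (V_B/V_A)³ = (1.32011)³ = 2.30052

2.30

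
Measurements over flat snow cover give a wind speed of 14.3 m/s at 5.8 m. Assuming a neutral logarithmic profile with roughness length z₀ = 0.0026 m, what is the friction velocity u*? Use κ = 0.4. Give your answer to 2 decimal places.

Log law: V(z) = (u*/κ) · ln(z/z₀) ⇒ u* = κ · V / ln(z/z₀)
u* = 0.4 × 14.3 / ln(5.8/0.0026) = 0.4 × 14.3 / 7.7101
   = 5.7200 / 7.7101 = 0.7419 m/s

u* ≈ 0.74 m/s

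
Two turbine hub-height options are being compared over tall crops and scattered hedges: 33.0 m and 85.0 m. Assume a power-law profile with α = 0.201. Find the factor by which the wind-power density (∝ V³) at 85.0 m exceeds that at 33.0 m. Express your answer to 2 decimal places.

Speed ratio: V_B/V_A = (z_B/z_A)^α = (85.0/33.0)^0.201 = (2.5758)^0.201 = 1.20946
Power-density ratio: P_B/P_A = (V_B/V_A)³ = (1.20946)³ = 1.76920

1.77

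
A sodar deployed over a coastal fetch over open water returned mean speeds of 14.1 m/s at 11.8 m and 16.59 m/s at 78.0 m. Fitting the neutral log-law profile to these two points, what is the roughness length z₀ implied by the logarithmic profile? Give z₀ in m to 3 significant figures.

Log law: V(z) ∝ ln(z/z₀). With r = V₁/V₂ = 14.1/16.59 = 0.84991,
r · ln(z₂/z₀) = ln(z₁/z₀) ⇒ ln z₀ = (ln z₁ − r·ln z₂)/(1 − r)
ln z₀ = (2.46810 − 0.84991×4.35671) / 0.15009 = -8.2264
z₀ = exp(-8.2264) = 0.0002675 m

z₀ ≈ 0.000267 m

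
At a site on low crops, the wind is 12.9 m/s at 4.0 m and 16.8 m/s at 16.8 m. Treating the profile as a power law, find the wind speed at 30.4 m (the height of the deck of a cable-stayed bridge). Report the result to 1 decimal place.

18.7 m/s

First find α: α = ln(V₂/V₁)/ln(z₂/z₁) = ln(16.8/12.9)/ln(16.8/4.0) = 0.26415/1.43508 = 0.1841
Extrapolate from 16.8 m to 30.4 m: V₃ = 16.8 × (30.4/16.8)^0.1841 = 16.8 × 1.1153 = 18.7378 m/s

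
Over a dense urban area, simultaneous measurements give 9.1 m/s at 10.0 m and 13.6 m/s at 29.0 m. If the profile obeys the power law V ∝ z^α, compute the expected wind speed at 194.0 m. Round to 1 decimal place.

27.9 m/s

First find α: α = ln(V₂/V₁)/ln(z₂/z₁) = ln(13.6/9.1)/ln(29.0/10.0) = 0.40180/1.06471 = 0.3774
Extrapolate from 29.0 m to 194.0 m: V₃ = 13.6 × (194.0/29.0)^0.3774 = 13.6 × 2.0487 = 27.8629 m/s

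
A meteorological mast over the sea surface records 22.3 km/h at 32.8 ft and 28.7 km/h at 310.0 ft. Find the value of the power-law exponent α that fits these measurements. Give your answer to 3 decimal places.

Power law: V₂/V₁ = (z₂/z₁)^α ⇒ α = ln(V₂/V₁) / ln(z₂/z₁)
α = ln(28.7/22.3) / ln(310.0/32.8) = ln(1.2870) / ln(9.4512)
  = 0.25231 / 2.24614 = 0.11233

α ≈ 0.112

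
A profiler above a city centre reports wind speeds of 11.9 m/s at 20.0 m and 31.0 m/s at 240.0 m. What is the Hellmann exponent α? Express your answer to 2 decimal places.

Power law: V₂/V₁ = (z₂/z₁)^α ⇒ α = ln(V₂/V₁) / ln(z₂/z₁)
α = ln(31.0/11.9) / ln(240.0/20.0) = ln(2.6050) / ln(12.0000)
  = 0.95745 / 2.48491 = 0.38531

α ≈ 0.39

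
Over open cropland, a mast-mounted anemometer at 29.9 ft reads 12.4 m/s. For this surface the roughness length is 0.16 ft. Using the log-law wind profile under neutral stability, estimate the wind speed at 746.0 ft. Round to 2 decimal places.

20.03 m/s

Log law: V(z) ∝ ln(z/z₀), so V₂/V₁ = ln(z₂/z₀) / ln(z₁/z₀).
ln(746.0/0.16) = 8.4473, ln(29.9/0.16) = 5.2304
V₂ = 12.4 × 8.4473/5.2304 = 12.4 × 1.6150 = 20.0263 m/s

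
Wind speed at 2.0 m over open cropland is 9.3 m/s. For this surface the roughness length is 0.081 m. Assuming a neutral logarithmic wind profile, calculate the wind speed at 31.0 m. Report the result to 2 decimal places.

Log law: V(z) ∝ ln(z/z₀), so V₂/V₁ = ln(z₂/z₀) / ln(z₁/z₀).
ln(31.0/0.081) = 5.9473, ln(2.0/0.081) = 3.2065
V₂ = 9.3 × 5.9473/3.2065 = 9.3 × 1.8548 = 17.2495 m/s

17.25 m/s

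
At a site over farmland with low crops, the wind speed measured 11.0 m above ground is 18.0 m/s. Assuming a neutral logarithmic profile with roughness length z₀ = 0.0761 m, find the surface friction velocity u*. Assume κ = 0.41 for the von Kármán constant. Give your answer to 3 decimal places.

Log law: V(z) = (u*/κ) · ln(z/z₀) ⇒ u* = κ · V / ln(z/z₀)
u* = 0.41 × 18.0 / ln(11.0/0.0761) = 0.41 × 18.0 / 4.9736
   = 7.3800 / 4.9736 = 1.4838 m/s

u* ≈ 1.484 m/s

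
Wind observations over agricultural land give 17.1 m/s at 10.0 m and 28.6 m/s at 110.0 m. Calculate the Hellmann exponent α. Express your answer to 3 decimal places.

Power law: V₂/V₁ = (z₂/z₁)^α ⇒ α = ln(V₂/V₁) / ln(z₂/z₁)
α = ln(28.6/17.1) / ln(110.0/10.0) = ln(1.6725) / ln(11.0000)
  = 0.51433 / 2.39790 = 0.21449

α ≈ 0.214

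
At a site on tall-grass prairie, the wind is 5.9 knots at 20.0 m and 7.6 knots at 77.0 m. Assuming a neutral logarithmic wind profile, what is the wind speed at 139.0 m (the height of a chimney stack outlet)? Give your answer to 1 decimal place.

8.3 knots

Log law: V ∝ ln(z/z₀). From the pair, with r = V₁/V₂ = 0.77632,
ln z₀ = (ln z₁ − r·ln z₂)/(1 − r) = (2.9957 − 0.77632×4.3438)/0.22368 = -1.6829 → z₀ = 0.1858 m
V₃ = V₁ · ln(z₃/z₀)/ln(z₁/z₀) = 5.9 × 6.6173/4.6786 = 8.3449 knots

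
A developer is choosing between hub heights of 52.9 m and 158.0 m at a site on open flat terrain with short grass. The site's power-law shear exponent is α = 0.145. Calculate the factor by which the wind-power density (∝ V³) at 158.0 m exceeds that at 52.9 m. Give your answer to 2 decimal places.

1.61

Speed ratio: V_B/V_A = (z_B/z_A)^α = (158.0/52.9)^0.145 = (2.9868)^0.145 = 1.17194
Power-density ratio: P_B/P_A = (V_B/V_A)³ = (1.17194)³ = 1.60958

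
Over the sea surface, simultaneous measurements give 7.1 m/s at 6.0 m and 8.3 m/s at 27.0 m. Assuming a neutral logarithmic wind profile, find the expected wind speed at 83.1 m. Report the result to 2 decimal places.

9.20 m/s

Log law: V ∝ ln(z/z₀). From the pair, with r = V₁/V₂ = 0.85542,
ln z₀ = (ln z₁ − r·ln z₂)/(1 − r) = (1.7918 − 0.85542×3.2958)/0.14458 = -7.1074 → z₀ = 0.0008191 m
V₃ = V₁ · ln(z₃/z₀)/ln(z₁/z₀) = 7.1 × 11.5274/8.8991 = 9.1969 m/s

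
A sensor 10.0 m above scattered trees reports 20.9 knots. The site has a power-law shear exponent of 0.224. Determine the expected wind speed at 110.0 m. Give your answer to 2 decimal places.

Power-law profile: V₂ = V₁ · (z₂/z₁)^α
V₂ = 20.9 × (110.0/10.0)^0.224 = 20.9 × (11.0000)^0.224
    = 20.9 × 1.7111 = 35.7617 knots

35.76 knots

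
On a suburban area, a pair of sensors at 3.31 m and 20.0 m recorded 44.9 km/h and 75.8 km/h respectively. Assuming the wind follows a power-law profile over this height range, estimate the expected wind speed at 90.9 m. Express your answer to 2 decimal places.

117.78 km/h

First find α: α = ln(V₂/V₁)/ln(z₂/z₁) = ln(75.8/44.9)/ln(20.0/3.31) = 0.52366/1.79878 = 0.2911
Extrapolate from 20.0 m to 90.9 m: V₃ = 75.8 × (90.9/20.0)^0.2911 = 75.8 × 1.5539 = 117.7850 km/h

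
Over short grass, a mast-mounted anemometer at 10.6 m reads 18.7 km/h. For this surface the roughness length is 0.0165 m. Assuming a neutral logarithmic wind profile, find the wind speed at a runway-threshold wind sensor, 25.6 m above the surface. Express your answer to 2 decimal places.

21.25 km/h

Log law: V(z) ∝ ln(z/z₀), so V₂/V₁ = ln(z₂/z₀) / ln(z₁/z₀).
ln(25.6/0.0165) = 7.3470, ln(10.6/0.0165) = 6.4652
V₂ = 18.7 × 7.3470/6.4652 = 18.7 × 1.1364 = 21.2503 km/h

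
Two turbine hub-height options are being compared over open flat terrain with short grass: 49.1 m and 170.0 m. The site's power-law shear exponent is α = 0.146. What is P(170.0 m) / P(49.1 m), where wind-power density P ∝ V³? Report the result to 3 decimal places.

1.723

Speed ratio: V_B/V_A = (z_B/z_A)^α = (170.0/49.1)^0.146 = (3.4623)^0.146 = 1.19880
Power-density ratio: P_B/P_A = (V_B/V_A)³ = (1.19880)³ = 1.72283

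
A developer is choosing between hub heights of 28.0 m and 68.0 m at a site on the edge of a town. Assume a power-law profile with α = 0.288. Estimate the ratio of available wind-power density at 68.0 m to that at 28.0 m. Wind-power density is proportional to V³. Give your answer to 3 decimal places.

2.153

Speed ratio: V_B/V_A = (z_B/z_A)^α = (68.0/28.0)^0.288 = (2.4286)^0.288 = 1.29116
Power-density ratio: P_B/P_A = (V_B/V_A)³ = (1.29116)³ = 2.15250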